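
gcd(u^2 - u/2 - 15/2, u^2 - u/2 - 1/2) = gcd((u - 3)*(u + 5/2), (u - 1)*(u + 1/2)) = 1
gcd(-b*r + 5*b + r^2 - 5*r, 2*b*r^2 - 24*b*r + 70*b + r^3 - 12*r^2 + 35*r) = r - 5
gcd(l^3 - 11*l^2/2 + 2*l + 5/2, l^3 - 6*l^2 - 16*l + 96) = 1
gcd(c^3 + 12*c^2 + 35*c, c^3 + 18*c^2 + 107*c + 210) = c^2 + 12*c + 35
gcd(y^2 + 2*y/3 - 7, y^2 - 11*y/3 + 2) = 1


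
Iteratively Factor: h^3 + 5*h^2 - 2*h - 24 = (h + 4)*(h^2 + h - 6) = (h + 3)*(h + 4)*(h - 2)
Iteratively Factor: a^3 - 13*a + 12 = (a - 3)*(a^2 + 3*a - 4) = (a - 3)*(a - 1)*(a + 4)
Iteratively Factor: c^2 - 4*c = (c - 4)*(c)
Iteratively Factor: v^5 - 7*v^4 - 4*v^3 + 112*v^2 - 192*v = (v - 4)*(v^4 - 3*v^3 - 16*v^2 + 48*v) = (v - 4)*(v - 3)*(v^3 - 16*v) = (v - 4)^2*(v - 3)*(v^2 + 4*v) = (v - 4)^2*(v - 3)*(v + 4)*(v)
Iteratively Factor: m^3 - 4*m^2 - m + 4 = (m - 1)*(m^2 - 3*m - 4) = (m - 1)*(m + 1)*(m - 4)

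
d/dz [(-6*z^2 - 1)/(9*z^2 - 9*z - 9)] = (6*z^2 + 14*z - 1)/(9*(z^4 - 2*z^3 - z^2 + 2*z + 1))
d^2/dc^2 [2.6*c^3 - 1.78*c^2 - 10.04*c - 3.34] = 15.6*c - 3.56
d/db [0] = 0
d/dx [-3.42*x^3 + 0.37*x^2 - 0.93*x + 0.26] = -10.26*x^2 + 0.74*x - 0.93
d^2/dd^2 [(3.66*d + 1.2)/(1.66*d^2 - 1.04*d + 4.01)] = ((3.6288 - 36.4536*d)*(1.66*d^2 - 1.04*d + 4.01) + (3.32*d - 1.04)*(3.66*d + 1.2)*(6.64*d - 2.08))/(1.66*d^2 - 1.04*d + 4.01)^3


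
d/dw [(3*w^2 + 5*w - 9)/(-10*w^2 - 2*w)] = (22*w^2 - 90*w - 9)/(2*w^2*(25*w^2 + 10*w + 1))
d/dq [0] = 0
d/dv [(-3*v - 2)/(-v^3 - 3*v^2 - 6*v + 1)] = 3*(v^3 + 3*v^2 + 6*v - (3*v + 2)*(v^2 + 2*v + 2) - 1)/(v^3 + 3*v^2 + 6*v - 1)^2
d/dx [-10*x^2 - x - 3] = -20*x - 1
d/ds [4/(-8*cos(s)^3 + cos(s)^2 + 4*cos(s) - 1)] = 8*(-12*cos(s)^2 + cos(s) + 2)*sin(s)/(8*cos(s)^3 - cos(s)^2 - 4*cos(s) + 1)^2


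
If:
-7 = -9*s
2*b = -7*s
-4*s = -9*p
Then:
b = -49/18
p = 28/81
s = 7/9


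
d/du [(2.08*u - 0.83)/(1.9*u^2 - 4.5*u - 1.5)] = (-3.952*u^2 + 3.154*u - 6.855)/(3.61*u^4 - 17.1*u^3 + 14.55*u^2 + 13.5*u + 2.25)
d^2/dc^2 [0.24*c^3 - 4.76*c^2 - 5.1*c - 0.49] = 1.44*c - 9.52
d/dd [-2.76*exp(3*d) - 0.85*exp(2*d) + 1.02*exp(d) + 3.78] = (-8.28*exp(2*d) - 1.7*exp(d) + 1.02)*exp(d)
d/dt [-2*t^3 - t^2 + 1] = 2*t*(-3*t - 1)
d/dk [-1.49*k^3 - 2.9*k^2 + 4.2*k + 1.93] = -4.47*k^2 - 5.8*k + 4.2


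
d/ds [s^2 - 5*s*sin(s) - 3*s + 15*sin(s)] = -5*s*cos(s) + 2*s - 5*sin(s) + 15*cos(s) - 3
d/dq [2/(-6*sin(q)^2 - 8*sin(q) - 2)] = 2*(3*sin(q) + 2)*cos(q)/(3*sin(q)^2 + 4*sin(q) + 1)^2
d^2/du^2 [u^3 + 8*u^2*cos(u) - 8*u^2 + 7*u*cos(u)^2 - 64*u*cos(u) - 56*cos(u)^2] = -8*u^2*cos(u) - 32*u*sin(u) + 64*u*cos(u) - 14*u*cos(2*u) + 6*u + 128*sin(u) - 14*sin(2*u) + 16*cos(u) + 112*cos(2*u) - 16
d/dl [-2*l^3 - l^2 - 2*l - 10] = -6*l^2 - 2*l - 2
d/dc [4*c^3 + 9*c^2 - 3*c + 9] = 12*c^2 + 18*c - 3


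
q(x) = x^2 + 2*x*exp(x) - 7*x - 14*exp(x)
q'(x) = 2*x*exp(x) + 2*x - 12*exp(x) - 7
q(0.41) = -22.56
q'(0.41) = -23.03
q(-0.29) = -8.80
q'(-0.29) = -16.99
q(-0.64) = -3.17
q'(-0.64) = -15.28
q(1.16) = -44.03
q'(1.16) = -35.56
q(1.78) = -71.20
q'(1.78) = -53.49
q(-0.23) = -9.83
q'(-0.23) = -17.36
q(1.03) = -39.59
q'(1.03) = -32.78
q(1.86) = -75.60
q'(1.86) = -56.47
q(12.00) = 1627607.91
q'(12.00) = 1953074.50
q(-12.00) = 228.00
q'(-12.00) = -31.00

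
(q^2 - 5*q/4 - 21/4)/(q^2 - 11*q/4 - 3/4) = (4*q + 7)/(4*q + 1)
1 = 1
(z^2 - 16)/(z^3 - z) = (z^2 - 16)/(z^3 - z)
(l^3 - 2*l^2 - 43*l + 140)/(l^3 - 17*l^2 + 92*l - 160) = (l + 7)/(l - 8)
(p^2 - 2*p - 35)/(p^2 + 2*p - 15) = (p - 7)/(p - 3)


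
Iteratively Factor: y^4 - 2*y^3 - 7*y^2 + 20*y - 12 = (y - 1)*(y^3 - y^2 - 8*y + 12) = (y - 2)*(y - 1)*(y^2 + y - 6) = (y - 2)*(y - 1)*(y + 3)*(y - 2)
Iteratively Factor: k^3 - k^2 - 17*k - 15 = (k + 1)*(k^2 - 2*k - 15) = (k + 1)*(k + 3)*(k - 5)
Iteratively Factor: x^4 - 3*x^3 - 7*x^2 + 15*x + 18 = (x + 2)*(x^3 - 5*x^2 + 3*x + 9) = (x - 3)*(x + 2)*(x^2 - 2*x - 3) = (x - 3)*(x + 1)*(x + 2)*(x - 3)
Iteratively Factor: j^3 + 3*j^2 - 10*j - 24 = (j + 4)*(j^2 - j - 6) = (j - 3)*(j + 4)*(j + 2)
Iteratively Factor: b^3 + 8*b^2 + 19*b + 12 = (b + 4)*(b^2 + 4*b + 3) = (b + 1)*(b + 4)*(b + 3)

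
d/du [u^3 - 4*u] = 3*u^2 - 4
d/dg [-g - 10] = -1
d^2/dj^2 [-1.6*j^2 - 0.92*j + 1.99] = -3.20000000000000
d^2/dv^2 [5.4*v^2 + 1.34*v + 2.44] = 10.8000000000000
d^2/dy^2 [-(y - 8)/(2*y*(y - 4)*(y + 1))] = (-3*y^5 + 57*y^4 - 205*y^3 + 120*y^2 + 288*y + 128)/(y^3*(y^6 - 9*y^5 + 15*y^4 + 45*y^3 - 60*y^2 - 144*y - 64))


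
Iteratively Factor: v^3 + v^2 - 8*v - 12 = (v - 3)*(v^2 + 4*v + 4) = (v - 3)*(v + 2)*(v + 2)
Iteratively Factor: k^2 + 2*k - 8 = (k + 4)*(k - 2)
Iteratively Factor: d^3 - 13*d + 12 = (d - 1)*(d^2 + d - 12) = (d - 1)*(d + 4)*(d - 3)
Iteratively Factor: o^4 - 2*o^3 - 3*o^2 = (o - 3)*(o^3 + o^2) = (o - 3)*(o + 1)*(o^2) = o*(o - 3)*(o + 1)*(o)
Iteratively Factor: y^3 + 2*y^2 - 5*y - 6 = (y + 1)*(y^2 + y - 6) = (y + 1)*(y + 3)*(y - 2)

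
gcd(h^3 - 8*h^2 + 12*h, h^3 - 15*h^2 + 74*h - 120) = h - 6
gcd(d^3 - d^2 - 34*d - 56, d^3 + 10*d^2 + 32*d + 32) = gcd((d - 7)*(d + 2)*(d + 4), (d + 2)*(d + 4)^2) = d^2 + 6*d + 8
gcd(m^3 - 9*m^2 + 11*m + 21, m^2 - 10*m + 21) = m^2 - 10*m + 21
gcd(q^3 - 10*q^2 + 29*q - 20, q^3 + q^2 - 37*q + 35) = q^2 - 6*q + 5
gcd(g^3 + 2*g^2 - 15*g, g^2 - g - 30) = g + 5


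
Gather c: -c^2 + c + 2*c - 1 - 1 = -c^2 + 3*c - 2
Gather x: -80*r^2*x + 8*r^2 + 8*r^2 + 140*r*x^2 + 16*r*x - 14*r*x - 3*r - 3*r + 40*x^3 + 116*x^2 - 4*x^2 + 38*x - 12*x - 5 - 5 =16*r^2 - 6*r + 40*x^3 + x^2*(140*r + 112) + x*(-80*r^2 + 2*r + 26) - 10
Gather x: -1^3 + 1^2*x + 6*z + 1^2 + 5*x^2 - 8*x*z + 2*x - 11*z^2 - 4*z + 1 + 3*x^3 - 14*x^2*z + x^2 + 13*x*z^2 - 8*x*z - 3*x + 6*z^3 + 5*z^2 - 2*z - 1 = 3*x^3 + x^2*(6 - 14*z) + x*(13*z^2 - 16*z) + 6*z^3 - 6*z^2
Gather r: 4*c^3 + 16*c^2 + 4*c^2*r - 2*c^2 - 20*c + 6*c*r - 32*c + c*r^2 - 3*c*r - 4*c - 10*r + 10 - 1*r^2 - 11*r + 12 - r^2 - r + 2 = 4*c^3 + 14*c^2 - 56*c + r^2*(c - 2) + r*(4*c^2 + 3*c - 22) + 24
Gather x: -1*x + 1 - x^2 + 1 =-x^2 - x + 2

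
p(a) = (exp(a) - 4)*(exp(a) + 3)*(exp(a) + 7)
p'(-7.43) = -0.01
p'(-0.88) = -5.60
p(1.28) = -28.20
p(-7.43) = -84.01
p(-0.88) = -90.78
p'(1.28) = 226.47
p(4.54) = 873218.33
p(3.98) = 169360.30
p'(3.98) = 493182.12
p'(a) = (exp(a) - 4)*(exp(a) + 3)*exp(a) + (exp(a) - 4)*(exp(a) + 7)*exp(a) + (exp(a) + 3)*(exp(a) + 7)*exp(a)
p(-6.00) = -84.05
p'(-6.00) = -0.05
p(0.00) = -96.00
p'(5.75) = 94225339.45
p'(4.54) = 2570799.45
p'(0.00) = -4.00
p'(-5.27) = -0.10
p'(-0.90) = -5.54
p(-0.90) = -90.67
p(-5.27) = -84.10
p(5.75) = 31601814.28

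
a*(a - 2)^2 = a^3 - 4*a^2 + 4*a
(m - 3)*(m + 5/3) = m^2 - 4*m/3 - 5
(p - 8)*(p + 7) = p^2 - p - 56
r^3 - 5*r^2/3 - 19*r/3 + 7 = (r - 3)*(r - 1)*(r + 7/3)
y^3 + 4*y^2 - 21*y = y*(y - 3)*(y + 7)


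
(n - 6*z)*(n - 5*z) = n^2 - 11*n*z + 30*z^2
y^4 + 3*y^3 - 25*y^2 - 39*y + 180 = (y - 3)^2*(y + 4)*(y + 5)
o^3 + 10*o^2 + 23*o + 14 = (o + 1)*(o + 2)*(o + 7)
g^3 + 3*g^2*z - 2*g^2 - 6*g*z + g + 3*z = (g - 1)^2*(g + 3*z)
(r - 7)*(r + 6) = r^2 - r - 42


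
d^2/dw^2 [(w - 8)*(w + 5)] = 2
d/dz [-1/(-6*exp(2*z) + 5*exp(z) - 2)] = (5 - 12*exp(z))*exp(z)/(6*exp(2*z) - 5*exp(z) + 2)^2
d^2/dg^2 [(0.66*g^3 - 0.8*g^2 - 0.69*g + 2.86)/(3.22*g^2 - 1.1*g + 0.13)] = (1.4210854715202e-14*g^5 + 1.4210854715202e-14*g^4 - 18.930944*g^3 + 179.364744*g^2 - 58.980792*g + 4.302428)/(33.386248*g^6 - 34.21572*g^5 + 15.732276*g^4 - 4.09376*g^3 + 0.635154*g^2 - 0.05577*g + 0.002197)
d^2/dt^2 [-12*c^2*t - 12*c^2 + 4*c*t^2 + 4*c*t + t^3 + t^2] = 8*c + 6*t + 2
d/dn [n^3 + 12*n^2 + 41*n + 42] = 3*n^2 + 24*n + 41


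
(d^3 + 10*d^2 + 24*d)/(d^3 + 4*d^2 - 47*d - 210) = d*(d + 4)/(d^2 - 2*d - 35)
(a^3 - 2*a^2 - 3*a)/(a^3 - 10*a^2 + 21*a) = (a + 1)/(a - 7)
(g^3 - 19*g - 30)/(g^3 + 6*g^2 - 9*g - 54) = (g^2 - 3*g - 10)/(g^2 + 3*g - 18)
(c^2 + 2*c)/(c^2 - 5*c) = (c + 2)/(c - 5)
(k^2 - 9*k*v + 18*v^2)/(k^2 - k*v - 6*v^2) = (k - 6*v)/(k + 2*v)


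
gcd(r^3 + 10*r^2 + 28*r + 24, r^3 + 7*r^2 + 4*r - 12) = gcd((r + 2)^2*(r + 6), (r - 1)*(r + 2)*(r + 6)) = r^2 + 8*r + 12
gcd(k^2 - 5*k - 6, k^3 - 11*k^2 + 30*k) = k - 6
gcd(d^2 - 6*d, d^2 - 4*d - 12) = d - 6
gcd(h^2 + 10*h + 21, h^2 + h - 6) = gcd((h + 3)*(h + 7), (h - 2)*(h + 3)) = h + 3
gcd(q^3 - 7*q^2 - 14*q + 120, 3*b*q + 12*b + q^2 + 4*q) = q + 4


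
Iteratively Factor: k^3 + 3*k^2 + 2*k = (k + 1)*(k^2 + 2*k) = k*(k + 1)*(k + 2)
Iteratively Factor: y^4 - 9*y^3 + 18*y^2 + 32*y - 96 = (y - 4)*(y^3 - 5*y^2 - 2*y + 24) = (y - 4)*(y - 3)*(y^2 - 2*y - 8) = (y - 4)*(y - 3)*(y + 2)*(y - 4)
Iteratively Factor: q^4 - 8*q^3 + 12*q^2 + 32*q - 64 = (q - 2)*(q^3 - 6*q^2 + 32) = (q - 2)*(q + 2)*(q^2 - 8*q + 16) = (q - 4)*(q - 2)*(q + 2)*(q - 4)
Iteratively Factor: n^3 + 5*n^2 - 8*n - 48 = (n + 4)*(n^2 + n - 12) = (n - 3)*(n + 4)*(n + 4)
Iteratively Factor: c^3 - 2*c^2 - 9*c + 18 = (c - 3)*(c^2 + c - 6) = (c - 3)*(c - 2)*(c + 3)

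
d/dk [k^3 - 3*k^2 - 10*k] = 3*k^2 - 6*k - 10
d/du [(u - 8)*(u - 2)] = 2*u - 10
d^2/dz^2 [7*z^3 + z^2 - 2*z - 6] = 42*z + 2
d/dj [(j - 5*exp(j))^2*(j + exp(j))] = (j - 5*exp(j))*((j - 5*exp(j))*(exp(j) + 1) - 2*(j + exp(j))*(5*exp(j) - 1))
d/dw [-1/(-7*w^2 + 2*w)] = 2*(1 - 7*w)/(w^2*(7*w - 2)^2)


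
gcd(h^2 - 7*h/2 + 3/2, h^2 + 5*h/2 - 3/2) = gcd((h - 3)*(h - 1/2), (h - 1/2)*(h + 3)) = h - 1/2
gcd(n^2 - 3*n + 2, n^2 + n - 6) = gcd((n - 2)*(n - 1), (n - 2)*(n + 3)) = n - 2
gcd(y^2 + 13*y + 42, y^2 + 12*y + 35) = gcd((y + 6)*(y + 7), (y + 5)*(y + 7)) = y + 7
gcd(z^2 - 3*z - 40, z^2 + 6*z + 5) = z + 5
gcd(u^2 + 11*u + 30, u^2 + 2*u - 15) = u + 5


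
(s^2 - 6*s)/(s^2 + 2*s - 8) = s*(s - 6)/(s^2 + 2*s - 8)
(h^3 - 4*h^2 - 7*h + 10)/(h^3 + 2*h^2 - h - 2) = (h - 5)/(h + 1)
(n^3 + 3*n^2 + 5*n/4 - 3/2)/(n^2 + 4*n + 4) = (n^2 + n - 3/4)/(n + 2)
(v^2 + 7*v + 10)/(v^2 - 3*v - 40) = (v + 2)/(v - 8)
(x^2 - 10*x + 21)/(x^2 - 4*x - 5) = (-x^2 + 10*x - 21)/(-x^2 + 4*x + 5)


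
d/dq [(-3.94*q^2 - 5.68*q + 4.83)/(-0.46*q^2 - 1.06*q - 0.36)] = (1.5636*q^2 + 7.2804*q + 7.1646)/(0.2116*q^4 + 0.9752*q^3 + 1.4548*q^2 + 0.7632*q + 0.1296)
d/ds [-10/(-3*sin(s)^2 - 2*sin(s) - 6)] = -20*(3*sin(s) + 1)*cos(s)/(3*sin(s)^2 + 2*sin(s) + 6)^2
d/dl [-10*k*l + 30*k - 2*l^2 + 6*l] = -10*k - 4*l + 6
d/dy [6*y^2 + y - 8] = 12*y + 1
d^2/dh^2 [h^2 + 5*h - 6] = 2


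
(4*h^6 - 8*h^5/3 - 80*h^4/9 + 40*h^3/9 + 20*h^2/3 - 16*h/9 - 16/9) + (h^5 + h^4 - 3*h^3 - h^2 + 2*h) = 4*h^6 - 5*h^5/3 - 71*h^4/9 + 13*h^3/9 + 17*h^2/3 + 2*h/9 - 16/9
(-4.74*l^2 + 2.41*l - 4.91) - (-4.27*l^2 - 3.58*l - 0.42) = -0.470000000000001*l^2 + 5.99*l - 4.49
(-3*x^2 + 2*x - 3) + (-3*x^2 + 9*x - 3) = -6*x^2 + 11*x - 6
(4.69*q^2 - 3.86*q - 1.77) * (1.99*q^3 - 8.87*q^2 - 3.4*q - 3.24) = 9.3331*q^5 - 49.2817*q^4 + 14.7699*q^3 + 13.6283*q^2 + 18.5244*q + 5.7348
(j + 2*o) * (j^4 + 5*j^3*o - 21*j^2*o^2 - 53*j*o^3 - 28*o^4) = j^5 + 7*j^4*o - 11*j^3*o^2 - 95*j^2*o^3 - 134*j*o^4 - 56*o^5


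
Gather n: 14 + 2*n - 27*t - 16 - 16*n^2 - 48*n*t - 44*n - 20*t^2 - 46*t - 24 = -16*n^2 + n*(-48*t - 42) - 20*t^2 - 73*t - 26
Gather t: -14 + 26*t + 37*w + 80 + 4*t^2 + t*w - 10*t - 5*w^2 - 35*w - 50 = 4*t^2 + t*(w + 16) - 5*w^2 + 2*w + 16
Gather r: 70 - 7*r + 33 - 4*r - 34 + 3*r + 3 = 72 - 8*r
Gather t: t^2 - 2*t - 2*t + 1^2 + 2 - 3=t^2 - 4*t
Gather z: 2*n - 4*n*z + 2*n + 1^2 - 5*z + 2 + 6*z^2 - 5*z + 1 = 4*n + 6*z^2 + z*(-4*n - 10) + 4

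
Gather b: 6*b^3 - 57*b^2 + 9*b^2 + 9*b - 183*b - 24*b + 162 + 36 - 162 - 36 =6*b^3 - 48*b^2 - 198*b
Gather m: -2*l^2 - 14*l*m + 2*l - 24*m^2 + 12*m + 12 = -2*l^2 + 2*l - 24*m^2 + m*(12 - 14*l) + 12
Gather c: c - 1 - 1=c - 2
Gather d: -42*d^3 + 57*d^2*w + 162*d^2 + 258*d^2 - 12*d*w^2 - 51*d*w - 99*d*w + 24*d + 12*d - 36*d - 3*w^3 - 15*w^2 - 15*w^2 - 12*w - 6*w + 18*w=-42*d^3 + d^2*(57*w + 420) + d*(-12*w^2 - 150*w) - 3*w^3 - 30*w^2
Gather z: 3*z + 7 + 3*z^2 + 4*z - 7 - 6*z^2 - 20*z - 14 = -3*z^2 - 13*z - 14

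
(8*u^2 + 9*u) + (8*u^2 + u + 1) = 16*u^2 + 10*u + 1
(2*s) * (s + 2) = 2*s^2 + 4*s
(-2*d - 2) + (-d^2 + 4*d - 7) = -d^2 + 2*d - 9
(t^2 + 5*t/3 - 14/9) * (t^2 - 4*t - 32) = t^4 - 7*t^3/3 - 362*t^2/9 - 424*t/9 + 448/9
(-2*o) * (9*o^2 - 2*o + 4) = -18*o^3 + 4*o^2 - 8*o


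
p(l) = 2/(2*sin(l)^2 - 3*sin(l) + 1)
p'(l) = 2*(-4*sin(l)*cos(l) + 3*cos(l))/(2*sin(l)^2 - 3*sin(l) + 1)^2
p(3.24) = 1.52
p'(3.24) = -3.91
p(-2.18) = 0.42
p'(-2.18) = -0.31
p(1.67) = -410.82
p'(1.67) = 8193.39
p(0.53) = -365.49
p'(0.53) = 56352.66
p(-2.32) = 0.47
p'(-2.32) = -0.44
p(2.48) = -22.67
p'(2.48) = -110.02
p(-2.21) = 0.43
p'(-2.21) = -0.34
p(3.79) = 0.56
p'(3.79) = -0.69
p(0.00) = 2.00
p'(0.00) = 6.00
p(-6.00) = 6.29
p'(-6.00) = 35.77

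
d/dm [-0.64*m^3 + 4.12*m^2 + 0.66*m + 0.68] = -1.92*m^2 + 8.24*m + 0.66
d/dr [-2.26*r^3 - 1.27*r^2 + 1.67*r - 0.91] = -6.78*r^2 - 2.54*r + 1.67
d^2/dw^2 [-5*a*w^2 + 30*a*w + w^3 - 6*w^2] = -10*a + 6*w - 12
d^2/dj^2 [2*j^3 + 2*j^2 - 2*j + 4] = 12*j + 4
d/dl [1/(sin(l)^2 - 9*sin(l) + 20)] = (9 - 2*sin(l))*cos(l)/(sin(l)^2 - 9*sin(l) + 20)^2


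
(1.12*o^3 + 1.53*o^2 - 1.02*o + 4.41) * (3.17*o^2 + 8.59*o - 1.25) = 3.5504*o^5 + 14.4709*o^4 + 8.5093*o^3 + 3.3054*o^2 + 39.1569*o - 5.5125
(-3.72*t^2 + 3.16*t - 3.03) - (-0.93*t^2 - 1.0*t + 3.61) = -2.79*t^2 + 4.16*t - 6.64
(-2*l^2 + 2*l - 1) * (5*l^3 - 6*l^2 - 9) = -10*l^5 + 22*l^4 - 17*l^3 + 24*l^2 - 18*l + 9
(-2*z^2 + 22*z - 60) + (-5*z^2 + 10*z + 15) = -7*z^2 + 32*z - 45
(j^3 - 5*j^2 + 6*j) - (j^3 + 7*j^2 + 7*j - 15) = -12*j^2 - j + 15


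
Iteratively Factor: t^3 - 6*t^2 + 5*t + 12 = (t - 4)*(t^2 - 2*t - 3) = (t - 4)*(t - 3)*(t + 1)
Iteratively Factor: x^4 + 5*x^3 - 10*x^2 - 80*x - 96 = (x + 4)*(x^3 + x^2 - 14*x - 24) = (x + 3)*(x + 4)*(x^2 - 2*x - 8) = (x + 2)*(x + 3)*(x + 4)*(x - 4)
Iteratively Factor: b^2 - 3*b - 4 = (b + 1)*(b - 4)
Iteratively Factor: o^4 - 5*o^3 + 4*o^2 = (o)*(o^3 - 5*o^2 + 4*o) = o*(o - 1)*(o^2 - 4*o) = o^2*(o - 1)*(o - 4)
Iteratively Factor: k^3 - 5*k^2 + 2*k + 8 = (k - 4)*(k^2 - k - 2) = (k - 4)*(k + 1)*(k - 2)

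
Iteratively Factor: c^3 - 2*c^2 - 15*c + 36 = (c - 3)*(c^2 + c - 12) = (c - 3)*(c + 4)*(c - 3)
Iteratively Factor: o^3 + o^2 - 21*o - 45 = (o - 5)*(o^2 + 6*o + 9) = (o - 5)*(o + 3)*(o + 3)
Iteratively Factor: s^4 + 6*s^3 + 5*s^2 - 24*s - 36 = (s + 3)*(s^3 + 3*s^2 - 4*s - 12) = (s + 2)*(s + 3)*(s^2 + s - 6) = (s + 2)*(s + 3)^2*(s - 2)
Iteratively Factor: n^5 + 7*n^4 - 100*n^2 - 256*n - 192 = (n + 3)*(n^4 + 4*n^3 - 12*n^2 - 64*n - 64) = (n + 2)*(n + 3)*(n^3 + 2*n^2 - 16*n - 32) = (n + 2)^2*(n + 3)*(n^2 - 16) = (n - 4)*(n + 2)^2*(n + 3)*(n + 4)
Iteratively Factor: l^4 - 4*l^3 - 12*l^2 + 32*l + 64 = (l + 2)*(l^3 - 6*l^2 + 32) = (l + 2)^2*(l^2 - 8*l + 16) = (l - 4)*(l + 2)^2*(l - 4)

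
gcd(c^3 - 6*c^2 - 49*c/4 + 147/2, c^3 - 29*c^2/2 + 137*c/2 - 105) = c^2 - 19*c/2 + 21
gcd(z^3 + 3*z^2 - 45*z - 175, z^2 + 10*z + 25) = z^2 + 10*z + 25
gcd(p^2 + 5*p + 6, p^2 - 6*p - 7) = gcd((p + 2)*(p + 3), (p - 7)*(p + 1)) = 1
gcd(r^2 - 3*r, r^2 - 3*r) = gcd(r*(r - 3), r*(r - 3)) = r^2 - 3*r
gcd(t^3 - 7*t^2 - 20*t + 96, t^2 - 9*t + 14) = 1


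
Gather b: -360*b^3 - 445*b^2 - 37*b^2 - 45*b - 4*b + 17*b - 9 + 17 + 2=-360*b^3 - 482*b^2 - 32*b + 10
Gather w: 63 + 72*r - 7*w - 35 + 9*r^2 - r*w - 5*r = 9*r^2 + 67*r + w*(-r - 7) + 28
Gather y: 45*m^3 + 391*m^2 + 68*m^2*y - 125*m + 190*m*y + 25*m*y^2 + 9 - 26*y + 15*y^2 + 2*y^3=45*m^3 + 391*m^2 - 125*m + 2*y^3 + y^2*(25*m + 15) + y*(68*m^2 + 190*m - 26) + 9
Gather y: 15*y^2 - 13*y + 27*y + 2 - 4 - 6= 15*y^2 + 14*y - 8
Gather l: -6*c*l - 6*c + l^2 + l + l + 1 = -6*c + l^2 + l*(2 - 6*c) + 1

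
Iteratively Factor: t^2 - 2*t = (t - 2)*(t)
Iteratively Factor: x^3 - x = (x)*(x^2 - 1) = x*(x - 1)*(x + 1)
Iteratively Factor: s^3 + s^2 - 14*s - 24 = (s + 2)*(s^2 - s - 12) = (s - 4)*(s + 2)*(s + 3)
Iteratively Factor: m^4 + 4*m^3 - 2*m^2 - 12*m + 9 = (m - 1)*(m^3 + 5*m^2 + 3*m - 9) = (m - 1)^2*(m^2 + 6*m + 9) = (m - 1)^2*(m + 3)*(m + 3)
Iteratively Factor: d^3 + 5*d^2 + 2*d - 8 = (d + 4)*(d^2 + d - 2) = (d + 2)*(d + 4)*(d - 1)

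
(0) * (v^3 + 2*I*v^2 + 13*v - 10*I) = 0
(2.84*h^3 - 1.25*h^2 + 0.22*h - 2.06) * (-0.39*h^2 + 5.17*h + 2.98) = -1.1076*h^5 + 15.1703*h^4 + 1.9149*h^3 - 1.7842*h^2 - 9.9946*h - 6.1388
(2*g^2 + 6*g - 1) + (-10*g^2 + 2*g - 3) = -8*g^2 + 8*g - 4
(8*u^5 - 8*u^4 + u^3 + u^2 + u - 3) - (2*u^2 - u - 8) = 8*u^5 - 8*u^4 + u^3 - u^2 + 2*u + 5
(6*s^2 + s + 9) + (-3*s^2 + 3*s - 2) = 3*s^2 + 4*s + 7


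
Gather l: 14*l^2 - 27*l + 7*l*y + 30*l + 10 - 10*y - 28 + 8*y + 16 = 14*l^2 + l*(7*y + 3) - 2*y - 2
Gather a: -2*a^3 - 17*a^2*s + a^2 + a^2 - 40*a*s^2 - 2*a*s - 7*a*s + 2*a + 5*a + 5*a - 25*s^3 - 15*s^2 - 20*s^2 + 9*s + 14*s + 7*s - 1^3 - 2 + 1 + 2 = -2*a^3 + a^2*(2 - 17*s) + a*(-40*s^2 - 9*s + 12) - 25*s^3 - 35*s^2 + 30*s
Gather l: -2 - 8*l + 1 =-8*l - 1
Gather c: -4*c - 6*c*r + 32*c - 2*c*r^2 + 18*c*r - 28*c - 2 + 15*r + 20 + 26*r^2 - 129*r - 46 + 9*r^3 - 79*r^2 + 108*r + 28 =c*(-2*r^2 + 12*r) + 9*r^3 - 53*r^2 - 6*r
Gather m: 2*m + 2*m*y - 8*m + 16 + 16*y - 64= m*(2*y - 6) + 16*y - 48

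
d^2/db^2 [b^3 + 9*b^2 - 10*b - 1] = 6*b + 18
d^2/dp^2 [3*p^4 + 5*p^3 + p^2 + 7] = 36*p^2 + 30*p + 2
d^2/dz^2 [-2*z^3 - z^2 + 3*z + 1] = -12*z - 2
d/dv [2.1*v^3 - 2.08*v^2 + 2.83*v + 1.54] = 6.3*v^2 - 4.16*v + 2.83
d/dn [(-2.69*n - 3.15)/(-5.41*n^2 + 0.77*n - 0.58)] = (-14.5529*n^2 - 34.083*n + 3.9857)/(29.2681*n^4 - 8.3314*n^3 + 6.8685*n^2 - 0.8932*n + 0.3364)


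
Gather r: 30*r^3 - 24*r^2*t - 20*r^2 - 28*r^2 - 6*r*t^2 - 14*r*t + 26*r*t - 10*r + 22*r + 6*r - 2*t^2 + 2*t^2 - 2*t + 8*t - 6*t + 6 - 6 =30*r^3 + r^2*(-24*t - 48) + r*(-6*t^2 + 12*t + 18)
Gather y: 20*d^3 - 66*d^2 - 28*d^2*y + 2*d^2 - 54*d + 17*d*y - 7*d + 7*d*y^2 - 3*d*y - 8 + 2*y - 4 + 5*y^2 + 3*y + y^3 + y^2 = 20*d^3 - 64*d^2 - 61*d + y^3 + y^2*(7*d + 6) + y*(-28*d^2 + 14*d + 5) - 12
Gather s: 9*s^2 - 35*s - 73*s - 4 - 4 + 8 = 9*s^2 - 108*s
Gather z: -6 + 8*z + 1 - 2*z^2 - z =-2*z^2 + 7*z - 5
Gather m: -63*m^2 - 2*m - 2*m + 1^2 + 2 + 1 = -63*m^2 - 4*m + 4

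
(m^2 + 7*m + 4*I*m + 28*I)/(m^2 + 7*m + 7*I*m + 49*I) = (m + 4*I)/(m + 7*I)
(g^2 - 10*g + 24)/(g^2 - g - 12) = (g - 6)/(g + 3)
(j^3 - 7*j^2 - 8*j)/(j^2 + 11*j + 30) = j*(j^2 - 7*j - 8)/(j^2 + 11*j + 30)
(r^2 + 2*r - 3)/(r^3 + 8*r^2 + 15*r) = (r - 1)/(r*(r + 5))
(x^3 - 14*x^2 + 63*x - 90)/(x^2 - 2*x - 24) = (x^2 - 8*x + 15)/(x + 4)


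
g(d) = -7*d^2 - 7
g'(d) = -14*d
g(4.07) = -122.95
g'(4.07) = -56.98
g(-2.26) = -42.75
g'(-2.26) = 31.64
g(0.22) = -7.34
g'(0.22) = -3.08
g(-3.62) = -98.73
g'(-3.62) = 50.68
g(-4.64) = -157.71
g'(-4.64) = 64.96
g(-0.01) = -7.00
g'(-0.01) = 0.14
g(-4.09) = -124.10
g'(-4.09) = 57.26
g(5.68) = -232.84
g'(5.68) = -79.52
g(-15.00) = -1582.00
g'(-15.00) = 210.00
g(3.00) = -70.00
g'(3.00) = -42.00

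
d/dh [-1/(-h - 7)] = -1/(h + 7)^2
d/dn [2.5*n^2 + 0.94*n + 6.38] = 5.0*n + 0.94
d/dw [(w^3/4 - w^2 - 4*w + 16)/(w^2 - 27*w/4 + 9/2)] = 2*(2*w^4 - 27*w^3 + 113*w^2 - 328*w + 720)/(16*w^4 - 216*w^3 + 873*w^2 - 972*w + 324)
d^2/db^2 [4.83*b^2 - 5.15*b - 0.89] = 9.66000000000000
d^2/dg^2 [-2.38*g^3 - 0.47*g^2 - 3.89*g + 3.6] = -14.28*g - 0.94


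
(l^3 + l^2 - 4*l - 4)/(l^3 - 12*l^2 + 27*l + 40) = (l^2 - 4)/(l^2 - 13*l + 40)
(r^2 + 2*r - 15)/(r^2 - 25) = (r - 3)/(r - 5)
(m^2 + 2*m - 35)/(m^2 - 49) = (m - 5)/(m - 7)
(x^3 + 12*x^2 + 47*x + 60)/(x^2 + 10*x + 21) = (x^2 + 9*x + 20)/(x + 7)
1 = 1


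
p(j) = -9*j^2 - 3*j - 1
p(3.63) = -130.48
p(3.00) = -91.00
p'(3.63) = -68.34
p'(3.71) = -69.78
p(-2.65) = -56.25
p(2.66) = -72.66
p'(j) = -18*j - 3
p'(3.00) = -57.00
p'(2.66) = -50.88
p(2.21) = -51.59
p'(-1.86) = 30.48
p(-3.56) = -104.38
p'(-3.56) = 61.08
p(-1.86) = -26.56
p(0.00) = -1.00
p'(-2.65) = 44.70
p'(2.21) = -42.78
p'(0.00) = -3.00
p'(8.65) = -158.70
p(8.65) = -700.35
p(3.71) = -136.01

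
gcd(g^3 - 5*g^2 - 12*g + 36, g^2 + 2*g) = 1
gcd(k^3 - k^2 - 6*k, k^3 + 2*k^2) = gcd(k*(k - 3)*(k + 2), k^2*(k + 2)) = k^2 + 2*k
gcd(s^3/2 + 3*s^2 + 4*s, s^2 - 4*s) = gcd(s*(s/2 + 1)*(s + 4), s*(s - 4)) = s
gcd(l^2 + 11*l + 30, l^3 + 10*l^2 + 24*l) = l + 6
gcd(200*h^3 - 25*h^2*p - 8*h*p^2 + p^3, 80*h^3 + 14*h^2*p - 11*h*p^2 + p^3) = 40*h^2 - 13*h*p + p^2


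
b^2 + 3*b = b*(b + 3)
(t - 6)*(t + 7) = t^2 + t - 42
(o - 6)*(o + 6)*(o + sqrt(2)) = o^3 + sqrt(2)*o^2 - 36*o - 36*sqrt(2)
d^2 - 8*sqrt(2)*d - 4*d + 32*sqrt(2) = (d - 4)*(d - 8*sqrt(2))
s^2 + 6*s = s*(s + 6)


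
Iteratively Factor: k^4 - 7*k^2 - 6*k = (k + 2)*(k^3 - 2*k^2 - 3*k) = (k - 3)*(k + 2)*(k^2 + k) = k*(k - 3)*(k + 2)*(k + 1)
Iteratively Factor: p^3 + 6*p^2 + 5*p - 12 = (p + 4)*(p^2 + 2*p - 3) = (p - 1)*(p + 4)*(p + 3)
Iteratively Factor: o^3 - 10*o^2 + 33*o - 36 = (o - 3)*(o^2 - 7*o + 12) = (o - 4)*(o - 3)*(o - 3)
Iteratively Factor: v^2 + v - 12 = (v - 3)*(v + 4)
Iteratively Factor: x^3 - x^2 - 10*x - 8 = (x + 2)*(x^2 - 3*x - 4) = (x + 1)*(x + 2)*(x - 4)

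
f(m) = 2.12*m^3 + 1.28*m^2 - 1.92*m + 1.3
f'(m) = 6.36*m^2 + 2.56*m - 1.92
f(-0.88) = 2.54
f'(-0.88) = 0.75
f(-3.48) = -65.86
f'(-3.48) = 66.19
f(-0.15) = 1.61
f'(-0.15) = -2.16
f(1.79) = 14.12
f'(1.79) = 23.04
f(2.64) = 44.16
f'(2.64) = 49.17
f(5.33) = 348.44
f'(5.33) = 192.41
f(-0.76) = 2.57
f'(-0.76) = -0.19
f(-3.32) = -55.80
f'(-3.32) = 59.68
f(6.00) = 493.78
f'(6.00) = 242.40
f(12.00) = 3825.94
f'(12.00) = 944.64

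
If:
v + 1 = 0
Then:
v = -1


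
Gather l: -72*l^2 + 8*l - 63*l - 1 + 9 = -72*l^2 - 55*l + 8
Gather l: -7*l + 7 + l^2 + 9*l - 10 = l^2 + 2*l - 3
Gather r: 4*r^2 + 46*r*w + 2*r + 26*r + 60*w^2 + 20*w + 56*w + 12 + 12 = 4*r^2 + r*(46*w + 28) + 60*w^2 + 76*w + 24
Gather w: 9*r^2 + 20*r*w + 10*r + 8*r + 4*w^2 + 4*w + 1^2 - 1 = 9*r^2 + 18*r + 4*w^2 + w*(20*r + 4)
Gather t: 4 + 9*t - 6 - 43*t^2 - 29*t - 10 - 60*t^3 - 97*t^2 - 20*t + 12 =-60*t^3 - 140*t^2 - 40*t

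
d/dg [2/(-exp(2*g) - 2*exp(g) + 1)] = 4*(exp(g) + 1)*exp(g)/(exp(2*g) + 2*exp(g) - 1)^2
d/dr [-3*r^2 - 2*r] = -6*r - 2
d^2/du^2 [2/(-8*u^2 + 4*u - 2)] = 8*(4*u^2 - 2*u - (4*u - 1)^2 + 1)/(4*u^2 - 2*u + 1)^3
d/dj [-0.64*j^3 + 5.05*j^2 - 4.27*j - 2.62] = -1.92*j^2 + 10.1*j - 4.27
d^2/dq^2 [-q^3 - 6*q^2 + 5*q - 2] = -6*q - 12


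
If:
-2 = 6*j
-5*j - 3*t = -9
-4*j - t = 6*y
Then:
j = -1/3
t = 32/9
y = -10/27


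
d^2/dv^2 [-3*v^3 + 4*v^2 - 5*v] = 8 - 18*v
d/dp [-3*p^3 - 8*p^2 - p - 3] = -9*p^2 - 16*p - 1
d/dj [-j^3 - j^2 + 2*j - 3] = -3*j^2 - 2*j + 2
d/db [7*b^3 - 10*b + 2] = 21*b^2 - 10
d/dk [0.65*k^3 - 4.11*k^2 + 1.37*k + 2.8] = 1.95*k^2 - 8.22*k + 1.37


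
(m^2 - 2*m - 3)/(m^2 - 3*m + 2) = (m^2 - 2*m - 3)/(m^2 - 3*m + 2)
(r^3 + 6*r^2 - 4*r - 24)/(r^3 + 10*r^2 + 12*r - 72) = (r + 2)/(r + 6)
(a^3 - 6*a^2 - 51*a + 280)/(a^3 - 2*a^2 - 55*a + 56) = (a - 5)/(a - 1)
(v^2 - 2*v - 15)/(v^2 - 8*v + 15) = (v + 3)/(v - 3)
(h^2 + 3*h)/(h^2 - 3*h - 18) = h/(h - 6)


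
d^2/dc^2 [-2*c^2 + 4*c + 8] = -4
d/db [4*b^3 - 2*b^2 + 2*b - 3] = 12*b^2 - 4*b + 2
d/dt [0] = 0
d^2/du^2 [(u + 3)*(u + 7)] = 2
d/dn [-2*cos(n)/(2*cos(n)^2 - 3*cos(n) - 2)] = 4*(sin(n)^2 - 2)*sin(n)/((cos(n) - 2)^2*(2*cos(n) + 1)^2)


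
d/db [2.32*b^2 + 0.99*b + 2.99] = 4.64*b + 0.99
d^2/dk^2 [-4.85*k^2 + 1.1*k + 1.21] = -9.70000000000000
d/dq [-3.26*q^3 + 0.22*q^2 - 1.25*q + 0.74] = -9.78*q^2 + 0.44*q - 1.25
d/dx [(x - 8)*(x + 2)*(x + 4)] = 3*x^2 - 4*x - 40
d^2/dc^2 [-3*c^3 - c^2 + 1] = -18*c - 2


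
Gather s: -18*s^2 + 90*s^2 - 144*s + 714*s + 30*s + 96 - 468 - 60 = 72*s^2 + 600*s - 432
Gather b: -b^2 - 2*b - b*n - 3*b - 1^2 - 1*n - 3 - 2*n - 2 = -b^2 + b*(-n - 5) - 3*n - 6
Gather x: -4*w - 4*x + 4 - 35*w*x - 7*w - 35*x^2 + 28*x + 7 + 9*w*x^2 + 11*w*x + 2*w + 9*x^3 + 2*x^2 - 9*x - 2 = -9*w + 9*x^3 + x^2*(9*w - 33) + x*(15 - 24*w) + 9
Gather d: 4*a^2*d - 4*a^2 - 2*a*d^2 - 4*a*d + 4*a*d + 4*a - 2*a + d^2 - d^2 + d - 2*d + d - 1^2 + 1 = 4*a^2*d - 4*a^2 - 2*a*d^2 + 2*a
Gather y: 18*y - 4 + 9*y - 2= 27*y - 6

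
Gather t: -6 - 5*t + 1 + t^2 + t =t^2 - 4*t - 5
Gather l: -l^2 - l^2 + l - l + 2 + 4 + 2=8 - 2*l^2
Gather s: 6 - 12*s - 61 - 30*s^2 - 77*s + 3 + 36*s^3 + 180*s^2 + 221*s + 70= 36*s^3 + 150*s^2 + 132*s + 18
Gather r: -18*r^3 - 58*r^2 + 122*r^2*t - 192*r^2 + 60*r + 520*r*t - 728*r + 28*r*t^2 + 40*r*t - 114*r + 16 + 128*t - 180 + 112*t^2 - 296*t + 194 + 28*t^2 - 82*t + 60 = -18*r^3 + r^2*(122*t - 250) + r*(28*t^2 + 560*t - 782) + 140*t^2 - 250*t + 90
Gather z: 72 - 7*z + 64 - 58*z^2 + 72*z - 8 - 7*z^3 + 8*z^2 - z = -7*z^3 - 50*z^2 + 64*z + 128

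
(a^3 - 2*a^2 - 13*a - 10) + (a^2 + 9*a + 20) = a^3 - a^2 - 4*a + 10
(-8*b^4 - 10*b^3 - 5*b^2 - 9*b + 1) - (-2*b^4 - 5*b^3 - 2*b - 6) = -6*b^4 - 5*b^3 - 5*b^2 - 7*b + 7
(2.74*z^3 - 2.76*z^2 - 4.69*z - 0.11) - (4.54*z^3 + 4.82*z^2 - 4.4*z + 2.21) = -1.8*z^3 - 7.58*z^2 - 0.29*z - 2.32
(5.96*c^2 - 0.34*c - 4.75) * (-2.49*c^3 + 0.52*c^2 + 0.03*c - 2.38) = -14.8404*c^5 + 3.9458*c^4 + 11.8295*c^3 - 16.665*c^2 + 0.6667*c + 11.305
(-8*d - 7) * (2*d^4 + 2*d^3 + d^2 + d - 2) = -16*d^5 - 30*d^4 - 22*d^3 - 15*d^2 + 9*d + 14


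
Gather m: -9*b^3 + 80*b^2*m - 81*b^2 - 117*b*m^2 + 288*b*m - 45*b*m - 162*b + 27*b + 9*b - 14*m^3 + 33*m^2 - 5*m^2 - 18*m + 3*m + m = -9*b^3 - 81*b^2 - 126*b - 14*m^3 + m^2*(28 - 117*b) + m*(80*b^2 + 243*b - 14)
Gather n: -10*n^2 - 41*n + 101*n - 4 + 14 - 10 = -10*n^2 + 60*n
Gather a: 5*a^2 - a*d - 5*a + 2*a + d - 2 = 5*a^2 + a*(-d - 3) + d - 2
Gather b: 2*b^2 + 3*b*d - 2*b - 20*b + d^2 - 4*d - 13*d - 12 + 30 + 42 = 2*b^2 + b*(3*d - 22) + d^2 - 17*d + 60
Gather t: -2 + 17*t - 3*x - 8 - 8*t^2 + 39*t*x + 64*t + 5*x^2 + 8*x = -8*t^2 + t*(39*x + 81) + 5*x^2 + 5*x - 10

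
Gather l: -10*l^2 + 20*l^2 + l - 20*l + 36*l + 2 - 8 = 10*l^2 + 17*l - 6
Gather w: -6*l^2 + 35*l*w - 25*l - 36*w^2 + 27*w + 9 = -6*l^2 - 25*l - 36*w^2 + w*(35*l + 27) + 9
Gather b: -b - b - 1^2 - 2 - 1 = -2*b - 4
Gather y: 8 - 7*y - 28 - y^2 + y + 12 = -y^2 - 6*y - 8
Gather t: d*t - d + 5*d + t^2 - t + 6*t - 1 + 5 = 4*d + t^2 + t*(d + 5) + 4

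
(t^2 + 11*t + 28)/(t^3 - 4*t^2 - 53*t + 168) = (t + 4)/(t^2 - 11*t + 24)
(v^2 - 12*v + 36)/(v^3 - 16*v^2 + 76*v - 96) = (v - 6)/(v^2 - 10*v + 16)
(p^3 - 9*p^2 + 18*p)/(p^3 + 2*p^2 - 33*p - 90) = p*(p - 3)/(p^2 + 8*p + 15)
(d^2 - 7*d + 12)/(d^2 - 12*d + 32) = (d - 3)/(d - 8)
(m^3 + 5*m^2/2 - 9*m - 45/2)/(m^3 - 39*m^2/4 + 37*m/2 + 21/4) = 2*(2*m^2 + 11*m + 15)/(4*m^2 - 27*m - 7)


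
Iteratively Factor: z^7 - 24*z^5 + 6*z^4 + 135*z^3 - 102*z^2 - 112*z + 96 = (z - 1)*(z^6 + z^5 - 23*z^4 - 17*z^3 + 118*z^2 + 16*z - 96) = (z - 4)*(z - 1)*(z^5 + 5*z^4 - 3*z^3 - 29*z^2 + 2*z + 24) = (z - 4)*(z - 1)*(z + 4)*(z^4 + z^3 - 7*z^2 - z + 6) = (z - 4)*(z - 1)*(z + 3)*(z + 4)*(z^3 - 2*z^2 - z + 2) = (z - 4)*(z - 1)*(z + 1)*(z + 3)*(z + 4)*(z^2 - 3*z + 2) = (z - 4)*(z - 2)*(z - 1)*(z + 1)*(z + 3)*(z + 4)*(z - 1)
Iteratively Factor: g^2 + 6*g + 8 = (g + 2)*(g + 4)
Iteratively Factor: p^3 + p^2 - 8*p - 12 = (p + 2)*(p^2 - p - 6) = (p - 3)*(p + 2)*(p + 2)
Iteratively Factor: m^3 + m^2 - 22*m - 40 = (m - 5)*(m^2 + 6*m + 8) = (m - 5)*(m + 4)*(m + 2)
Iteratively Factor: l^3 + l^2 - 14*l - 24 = (l + 2)*(l^2 - l - 12) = (l - 4)*(l + 2)*(l + 3)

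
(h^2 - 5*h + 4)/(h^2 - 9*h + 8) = (h - 4)/(h - 8)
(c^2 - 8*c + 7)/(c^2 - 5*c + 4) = (c - 7)/(c - 4)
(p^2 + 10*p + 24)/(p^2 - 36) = (p + 4)/(p - 6)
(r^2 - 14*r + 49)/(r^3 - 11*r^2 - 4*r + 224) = (r - 7)/(r^2 - 4*r - 32)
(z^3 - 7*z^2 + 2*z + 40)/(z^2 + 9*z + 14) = (z^2 - 9*z + 20)/(z + 7)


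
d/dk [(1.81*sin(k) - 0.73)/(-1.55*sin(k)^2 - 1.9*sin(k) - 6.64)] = (2.8055*sin(k)^2 - 2.263*sin(k) - 13.4054)*cos(k)/(2.4025*sin(k)^4 + 5.89*sin(k)^3 + 24.194*sin(k)^2 + 25.232*sin(k) + 44.0896)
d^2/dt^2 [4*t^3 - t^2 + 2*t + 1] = 24*t - 2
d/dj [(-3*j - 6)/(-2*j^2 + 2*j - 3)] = 3*(-2*j^2 - 8*j + 7)/(4*j^4 - 8*j^3 + 16*j^2 - 12*j + 9)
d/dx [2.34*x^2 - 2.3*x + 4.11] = 4.68*x - 2.3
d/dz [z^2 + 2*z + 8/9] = 2*z + 2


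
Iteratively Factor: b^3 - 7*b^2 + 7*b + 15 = (b - 3)*(b^2 - 4*b - 5) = (b - 5)*(b - 3)*(b + 1)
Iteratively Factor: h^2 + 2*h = (h + 2)*(h)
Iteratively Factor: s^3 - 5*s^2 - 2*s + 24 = (s - 3)*(s^2 - 2*s - 8) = (s - 3)*(s + 2)*(s - 4)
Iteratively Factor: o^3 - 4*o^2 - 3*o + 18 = (o - 3)*(o^2 - o - 6) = (o - 3)^2*(o + 2)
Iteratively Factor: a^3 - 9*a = (a - 3)*(a^2 + 3*a) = (a - 3)*(a + 3)*(a)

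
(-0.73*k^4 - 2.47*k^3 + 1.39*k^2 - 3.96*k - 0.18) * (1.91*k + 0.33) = -1.3943*k^5 - 4.9586*k^4 + 1.8398*k^3 - 7.1049*k^2 - 1.6506*k - 0.0594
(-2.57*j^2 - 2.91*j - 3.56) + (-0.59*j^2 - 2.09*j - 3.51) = -3.16*j^2 - 5.0*j - 7.07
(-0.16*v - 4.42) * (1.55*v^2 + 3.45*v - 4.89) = -0.248*v^3 - 7.403*v^2 - 14.4666*v + 21.6138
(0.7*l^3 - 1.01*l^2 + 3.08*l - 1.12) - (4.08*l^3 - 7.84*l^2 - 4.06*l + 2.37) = -3.38*l^3 + 6.83*l^2 + 7.14*l - 3.49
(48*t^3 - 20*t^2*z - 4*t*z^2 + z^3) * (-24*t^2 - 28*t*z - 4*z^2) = -1152*t^5 - 864*t^4*z + 464*t^3*z^2 + 168*t^2*z^3 - 12*t*z^4 - 4*z^5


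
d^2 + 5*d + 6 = (d + 2)*(d + 3)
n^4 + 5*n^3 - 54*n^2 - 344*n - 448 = (n - 8)*(n + 2)*(n + 4)*(n + 7)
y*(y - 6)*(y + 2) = y^3 - 4*y^2 - 12*y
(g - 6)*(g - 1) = g^2 - 7*g + 6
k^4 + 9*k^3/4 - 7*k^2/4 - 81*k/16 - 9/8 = (k - 3/2)*(k + 1/4)*(k + 3/2)*(k + 2)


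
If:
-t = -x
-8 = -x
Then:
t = 8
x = 8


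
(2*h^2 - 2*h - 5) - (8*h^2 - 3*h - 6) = -6*h^2 + h + 1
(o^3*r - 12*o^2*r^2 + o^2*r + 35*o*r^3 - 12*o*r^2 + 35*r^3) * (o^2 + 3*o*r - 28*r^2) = o^5*r - 9*o^4*r^2 + o^4*r - 29*o^3*r^3 - 9*o^3*r^2 + 441*o^2*r^4 - 29*o^2*r^3 - 980*o*r^5 + 441*o*r^4 - 980*r^5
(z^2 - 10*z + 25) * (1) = z^2 - 10*z + 25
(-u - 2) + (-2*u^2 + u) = -2*u^2 - 2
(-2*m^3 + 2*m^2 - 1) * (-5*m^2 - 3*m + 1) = 10*m^5 - 4*m^4 - 8*m^3 + 7*m^2 + 3*m - 1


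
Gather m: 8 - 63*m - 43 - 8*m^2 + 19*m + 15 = -8*m^2 - 44*m - 20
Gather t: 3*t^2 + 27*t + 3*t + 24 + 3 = 3*t^2 + 30*t + 27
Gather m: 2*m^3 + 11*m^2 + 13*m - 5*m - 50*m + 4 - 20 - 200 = 2*m^3 + 11*m^2 - 42*m - 216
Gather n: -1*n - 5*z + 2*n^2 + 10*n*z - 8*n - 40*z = 2*n^2 + n*(10*z - 9) - 45*z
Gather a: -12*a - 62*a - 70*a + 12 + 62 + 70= 144 - 144*a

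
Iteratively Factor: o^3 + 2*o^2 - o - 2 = (o + 1)*(o^2 + o - 2) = (o + 1)*(o + 2)*(o - 1)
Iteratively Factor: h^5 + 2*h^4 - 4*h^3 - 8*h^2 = (h)*(h^4 + 2*h^3 - 4*h^2 - 8*h) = h^2*(h^3 + 2*h^2 - 4*h - 8) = h^2*(h + 2)*(h^2 - 4) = h^2*(h + 2)^2*(h - 2)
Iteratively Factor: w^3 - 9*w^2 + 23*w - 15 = (w - 3)*(w^2 - 6*w + 5) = (w - 3)*(w - 1)*(w - 5)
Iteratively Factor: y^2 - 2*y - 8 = (y - 4)*(y + 2)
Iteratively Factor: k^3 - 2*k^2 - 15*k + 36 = (k - 3)*(k^2 + k - 12) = (k - 3)*(k + 4)*(k - 3)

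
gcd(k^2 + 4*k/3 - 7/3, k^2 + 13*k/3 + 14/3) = k + 7/3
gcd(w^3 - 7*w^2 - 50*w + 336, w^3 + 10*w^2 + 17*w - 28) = w + 7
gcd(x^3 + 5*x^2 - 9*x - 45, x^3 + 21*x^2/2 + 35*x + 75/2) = x^2 + 8*x + 15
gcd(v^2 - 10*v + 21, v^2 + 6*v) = 1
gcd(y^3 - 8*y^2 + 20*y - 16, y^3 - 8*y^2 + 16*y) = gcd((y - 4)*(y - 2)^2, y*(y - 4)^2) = y - 4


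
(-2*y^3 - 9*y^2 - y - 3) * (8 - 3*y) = 6*y^4 + 11*y^3 - 69*y^2 + y - 24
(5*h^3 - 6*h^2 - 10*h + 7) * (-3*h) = -15*h^4 + 18*h^3 + 30*h^2 - 21*h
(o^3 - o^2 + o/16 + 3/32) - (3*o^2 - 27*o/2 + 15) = o^3 - 4*o^2 + 217*o/16 - 477/32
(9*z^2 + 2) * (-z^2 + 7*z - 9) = -9*z^4 + 63*z^3 - 83*z^2 + 14*z - 18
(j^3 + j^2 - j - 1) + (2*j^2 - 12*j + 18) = j^3 + 3*j^2 - 13*j + 17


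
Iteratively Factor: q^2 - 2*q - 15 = (q + 3)*(q - 5)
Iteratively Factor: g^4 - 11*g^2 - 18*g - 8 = (g - 4)*(g^3 + 4*g^2 + 5*g + 2) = (g - 4)*(g + 1)*(g^2 + 3*g + 2) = (g - 4)*(g + 1)*(g + 2)*(g + 1)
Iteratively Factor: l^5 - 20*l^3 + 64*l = (l - 2)*(l^4 + 2*l^3 - 16*l^2 - 32*l) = (l - 4)*(l - 2)*(l^3 + 6*l^2 + 8*l) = l*(l - 4)*(l - 2)*(l^2 + 6*l + 8) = l*(l - 4)*(l - 2)*(l + 2)*(l + 4)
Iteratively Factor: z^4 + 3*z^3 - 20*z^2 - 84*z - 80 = (z + 4)*(z^3 - z^2 - 16*z - 20) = (z - 5)*(z + 4)*(z^2 + 4*z + 4) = (z - 5)*(z + 2)*(z + 4)*(z + 2)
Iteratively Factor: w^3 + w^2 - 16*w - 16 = (w - 4)*(w^2 + 5*w + 4) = (w - 4)*(w + 4)*(w + 1)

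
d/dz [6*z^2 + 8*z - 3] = 12*z + 8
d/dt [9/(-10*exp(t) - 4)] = 45*exp(t)/(2*(5*exp(t) + 2)^2)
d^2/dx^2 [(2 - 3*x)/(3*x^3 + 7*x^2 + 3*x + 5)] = 2*(-81*x^5 - 81*x^4 + 216*x^3 + 618*x^2 + 351*x - 7)/(27*x^9 + 189*x^8 + 522*x^7 + 856*x^6 + 1152*x^5 + 1194*x^4 + 882*x^3 + 660*x^2 + 225*x + 125)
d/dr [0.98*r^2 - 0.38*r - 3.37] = 1.96*r - 0.38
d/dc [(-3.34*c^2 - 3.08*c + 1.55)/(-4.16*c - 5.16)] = (13.8944*c^2 + 34.4688*c + 22.3408)/(17.3056*c^2 + 42.9312*c + 26.6256)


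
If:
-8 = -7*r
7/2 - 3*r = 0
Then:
No Solution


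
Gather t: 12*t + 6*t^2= 6*t^2 + 12*t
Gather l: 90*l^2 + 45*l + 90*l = 90*l^2 + 135*l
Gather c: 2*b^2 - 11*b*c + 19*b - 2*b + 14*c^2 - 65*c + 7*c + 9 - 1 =2*b^2 + 17*b + 14*c^2 + c*(-11*b - 58) + 8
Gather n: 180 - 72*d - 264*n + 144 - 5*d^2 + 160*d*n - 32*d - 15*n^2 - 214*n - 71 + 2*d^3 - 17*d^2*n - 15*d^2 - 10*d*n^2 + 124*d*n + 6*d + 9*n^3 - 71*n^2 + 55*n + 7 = 2*d^3 - 20*d^2 - 98*d + 9*n^3 + n^2*(-10*d - 86) + n*(-17*d^2 + 284*d - 423) + 260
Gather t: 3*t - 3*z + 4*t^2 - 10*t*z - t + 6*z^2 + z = 4*t^2 + t*(2 - 10*z) + 6*z^2 - 2*z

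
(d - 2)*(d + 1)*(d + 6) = d^3 + 5*d^2 - 8*d - 12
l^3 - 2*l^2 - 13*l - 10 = (l - 5)*(l + 1)*(l + 2)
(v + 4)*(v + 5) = v^2 + 9*v + 20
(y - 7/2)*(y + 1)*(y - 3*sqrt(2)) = y^3 - 3*sqrt(2)*y^2 - 5*y^2/2 - 7*y/2 + 15*sqrt(2)*y/2 + 21*sqrt(2)/2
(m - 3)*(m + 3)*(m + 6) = m^3 + 6*m^2 - 9*m - 54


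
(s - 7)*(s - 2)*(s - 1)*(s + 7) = s^4 - 3*s^3 - 47*s^2 + 147*s - 98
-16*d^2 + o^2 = (-4*d + o)*(4*d + o)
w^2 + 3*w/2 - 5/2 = (w - 1)*(w + 5/2)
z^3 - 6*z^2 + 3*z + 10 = (z - 5)*(z - 2)*(z + 1)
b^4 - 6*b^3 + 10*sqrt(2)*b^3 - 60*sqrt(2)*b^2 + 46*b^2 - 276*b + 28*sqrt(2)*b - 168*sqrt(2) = (b - 6)*(b + sqrt(2))*(b + 2*sqrt(2))*(b + 7*sqrt(2))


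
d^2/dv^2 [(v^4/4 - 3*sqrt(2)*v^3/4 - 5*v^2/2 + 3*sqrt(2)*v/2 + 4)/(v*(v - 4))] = (v^6 - 12*v^5 + 48*v^4 - 42*sqrt(2)*v^3 - 40*v^3 + 48*v^2 - 192*v + 256)/(2*v^3*(v^3 - 12*v^2 + 48*v - 64))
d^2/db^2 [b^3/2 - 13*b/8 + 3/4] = 3*b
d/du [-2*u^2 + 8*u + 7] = 8 - 4*u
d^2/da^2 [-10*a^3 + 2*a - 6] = -60*a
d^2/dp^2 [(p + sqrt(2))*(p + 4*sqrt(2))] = 2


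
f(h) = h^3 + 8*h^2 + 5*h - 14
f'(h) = 3*h^2 + 16*h + 5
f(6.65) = 667.11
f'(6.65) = 244.07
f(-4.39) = 33.62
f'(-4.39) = -7.42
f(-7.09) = -3.71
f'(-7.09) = 42.36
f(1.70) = 22.53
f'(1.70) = 40.87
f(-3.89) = 28.74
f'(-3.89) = -11.84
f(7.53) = 904.21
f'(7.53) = 295.58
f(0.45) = -10.04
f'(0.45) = 12.81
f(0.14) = -13.14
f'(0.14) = 7.30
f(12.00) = 2926.00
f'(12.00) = 629.00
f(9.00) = 1408.00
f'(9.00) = 392.00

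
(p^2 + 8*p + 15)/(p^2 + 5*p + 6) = (p + 5)/(p + 2)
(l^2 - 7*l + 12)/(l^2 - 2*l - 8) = (l - 3)/(l + 2)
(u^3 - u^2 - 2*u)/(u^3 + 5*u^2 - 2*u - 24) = u*(u + 1)/(u^2 + 7*u + 12)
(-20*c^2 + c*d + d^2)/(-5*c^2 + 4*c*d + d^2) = (4*c - d)/(c - d)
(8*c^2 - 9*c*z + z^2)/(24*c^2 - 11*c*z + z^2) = (-c + z)/(-3*c + z)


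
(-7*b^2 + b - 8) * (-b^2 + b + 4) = 7*b^4 - 8*b^3 - 19*b^2 - 4*b - 32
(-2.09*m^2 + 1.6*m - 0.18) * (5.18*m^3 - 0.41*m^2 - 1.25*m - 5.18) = -10.8262*m^5 + 9.1449*m^4 + 1.0241*m^3 + 8.9*m^2 - 8.063*m + 0.9324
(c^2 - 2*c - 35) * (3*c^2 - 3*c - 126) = 3*c^4 - 9*c^3 - 225*c^2 + 357*c + 4410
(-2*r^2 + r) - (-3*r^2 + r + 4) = r^2 - 4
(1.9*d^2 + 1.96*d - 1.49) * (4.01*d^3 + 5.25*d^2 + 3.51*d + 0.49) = 7.619*d^5 + 17.8346*d^4 + 10.9841*d^3 - 0.0119000000000008*d^2 - 4.2695*d - 0.7301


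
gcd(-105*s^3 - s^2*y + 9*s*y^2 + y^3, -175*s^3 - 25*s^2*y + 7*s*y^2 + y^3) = 35*s^2 + 12*s*y + y^2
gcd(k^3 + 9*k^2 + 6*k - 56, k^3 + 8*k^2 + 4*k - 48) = k^2 + 2*k - 8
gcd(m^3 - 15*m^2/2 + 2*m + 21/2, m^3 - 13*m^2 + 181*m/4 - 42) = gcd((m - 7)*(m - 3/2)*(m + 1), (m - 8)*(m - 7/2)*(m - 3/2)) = m - 3/2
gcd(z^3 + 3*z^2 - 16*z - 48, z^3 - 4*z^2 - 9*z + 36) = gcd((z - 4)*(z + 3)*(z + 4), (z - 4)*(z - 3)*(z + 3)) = z^2 - z - 12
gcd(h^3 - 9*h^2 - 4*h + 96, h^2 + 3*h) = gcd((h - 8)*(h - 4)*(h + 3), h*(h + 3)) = h + 3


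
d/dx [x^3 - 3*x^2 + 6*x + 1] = 3*x^2 - 6*x + 6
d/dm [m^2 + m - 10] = 2*m + 1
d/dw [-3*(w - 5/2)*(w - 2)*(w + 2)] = -9*w^2 + 15*w + 12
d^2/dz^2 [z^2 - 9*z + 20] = 2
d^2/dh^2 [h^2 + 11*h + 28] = 2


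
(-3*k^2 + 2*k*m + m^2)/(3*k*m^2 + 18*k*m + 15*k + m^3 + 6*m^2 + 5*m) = (-k + m)/(m^2 + 6*m + 5)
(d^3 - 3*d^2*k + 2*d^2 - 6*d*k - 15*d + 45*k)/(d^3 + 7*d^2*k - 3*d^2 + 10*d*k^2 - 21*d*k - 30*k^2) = (d^2 - 3*d*k + 5*d - 15*k)/(d^2 + 7*d*k + 10*k^2)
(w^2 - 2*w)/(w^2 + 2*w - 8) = w/(w + 4)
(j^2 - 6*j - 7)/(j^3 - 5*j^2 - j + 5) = (j - 7)/(j^2 - 6*j + 5)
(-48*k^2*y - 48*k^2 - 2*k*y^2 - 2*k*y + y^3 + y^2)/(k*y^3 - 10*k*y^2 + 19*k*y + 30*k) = (-48*k^2 - 2*k*y + y^2)/(k*(y^2 - 11*y + 30))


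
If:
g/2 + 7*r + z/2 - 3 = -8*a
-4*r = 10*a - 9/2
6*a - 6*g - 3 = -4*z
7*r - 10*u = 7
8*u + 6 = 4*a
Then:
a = 67/180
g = -1033/900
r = 7/36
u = -203/360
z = -153/100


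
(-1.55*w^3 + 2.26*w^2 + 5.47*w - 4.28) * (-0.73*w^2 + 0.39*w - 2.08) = 1.1315*w^5 - 2.2543*w^4 + 0.112300000000001*w^3 + 0.5569*w^2 - 13.0468*w + 8.9024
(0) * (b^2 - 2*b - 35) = 0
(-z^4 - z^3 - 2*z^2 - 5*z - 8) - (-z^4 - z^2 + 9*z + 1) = -z^3 - z^2 - 14*z - 9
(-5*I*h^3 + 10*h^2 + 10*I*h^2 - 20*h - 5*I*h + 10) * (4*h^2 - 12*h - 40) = -20*I*h^5 + 40*h^4 + 100*I*h^4 - 200*h^3 + 60*I*h^3 - 120*h^2 - 340*I*h^2 + 680*h + 200*I*h - 400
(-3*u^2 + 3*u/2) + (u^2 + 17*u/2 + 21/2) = -2*u^2 + 10*u + 21/2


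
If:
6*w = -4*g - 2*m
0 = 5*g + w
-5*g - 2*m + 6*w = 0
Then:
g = 0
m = 0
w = 0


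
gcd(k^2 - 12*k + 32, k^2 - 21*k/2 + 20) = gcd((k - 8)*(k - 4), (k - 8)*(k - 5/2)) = k - 8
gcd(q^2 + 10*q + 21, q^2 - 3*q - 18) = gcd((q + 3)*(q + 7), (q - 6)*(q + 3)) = q + 3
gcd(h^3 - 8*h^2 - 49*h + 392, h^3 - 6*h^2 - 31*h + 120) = h - 8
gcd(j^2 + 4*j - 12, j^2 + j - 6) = j - 2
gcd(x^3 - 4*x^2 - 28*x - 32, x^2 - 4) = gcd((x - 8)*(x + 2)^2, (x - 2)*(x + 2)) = x + 2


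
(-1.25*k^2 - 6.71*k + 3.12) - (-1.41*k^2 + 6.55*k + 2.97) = 0.16*k^2 - 13.26*k + 0.15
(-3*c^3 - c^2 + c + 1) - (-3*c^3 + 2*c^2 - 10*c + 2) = -3*c^2 + 11*c - 1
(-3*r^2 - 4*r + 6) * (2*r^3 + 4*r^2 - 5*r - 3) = -6*r^5 - 20*r^4 + 11*r^3 + 53*r^2 - 18*r - 18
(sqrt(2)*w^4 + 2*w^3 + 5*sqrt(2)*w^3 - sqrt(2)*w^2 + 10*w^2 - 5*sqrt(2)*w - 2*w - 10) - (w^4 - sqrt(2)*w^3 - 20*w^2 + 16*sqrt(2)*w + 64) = -w^4 + sqrt(2)*w^4 + 2*w^3 + 6*sqrt(2)*w^3 - sqrt(2)*w^2 + 30*w^2 - 21*sqrt(2)*w - 2*w - 74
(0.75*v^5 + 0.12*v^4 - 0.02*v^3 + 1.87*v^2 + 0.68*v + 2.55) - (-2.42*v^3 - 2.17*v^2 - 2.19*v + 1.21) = 0.75*v^5 + 0.12*v^4 + 2.4*v^3 + 4.04*v^2 + 2.87*v + 1.34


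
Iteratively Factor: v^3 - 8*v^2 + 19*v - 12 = (v - 1)*(v^2 - 7*v + 12) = (v - 3)*(v - 1)*(v - 4)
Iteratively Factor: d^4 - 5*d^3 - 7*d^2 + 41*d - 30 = (d + 3)*(d^3 - 8*d^2 + 17*d - 10) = (d - 2)*(d + 3)*(d^2 - 6*d + 5) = (d - 2)*(d - 1)*(d + 3)*(d - 5)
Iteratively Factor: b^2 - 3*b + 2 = (b - 1)*(b - 2)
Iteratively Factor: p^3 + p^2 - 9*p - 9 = (p + 3)*(p^2 - 2*p - 3) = (p + 1)*(p + 3)*(p - 3)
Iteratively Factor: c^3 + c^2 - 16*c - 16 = (c + 1)*(c^2 - 16) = (c - 4)*(c + 1)*(c + 4)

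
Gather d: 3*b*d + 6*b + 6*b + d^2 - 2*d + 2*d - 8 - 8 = 3*b*d + 12*b + d^2 - 16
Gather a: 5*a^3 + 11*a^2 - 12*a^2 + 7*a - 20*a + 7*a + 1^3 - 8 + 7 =5*a^3 - a^2 - 6*a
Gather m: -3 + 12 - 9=0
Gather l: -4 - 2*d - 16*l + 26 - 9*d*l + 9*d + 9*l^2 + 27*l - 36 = 7*d + 9*l^2 + l*(11 - 9*d) - 14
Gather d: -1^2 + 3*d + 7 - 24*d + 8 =14 - 21*d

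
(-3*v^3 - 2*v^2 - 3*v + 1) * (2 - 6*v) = 18*v^4 + 6*v^3 + 14*v^2 - 12*v + 2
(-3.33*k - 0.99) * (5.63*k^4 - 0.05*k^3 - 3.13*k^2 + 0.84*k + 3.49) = -18.7479*k^5 - 5.4072*k^4 + 10.4724*k^3 + 0.3015*k^2 - 12.4533*k - 3.4551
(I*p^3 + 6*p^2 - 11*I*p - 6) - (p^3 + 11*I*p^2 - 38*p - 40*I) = -p^3 + I*p^3 + 6*p^2 - 11*I*p^2 + 38*p - 11*I*p - 6 + 40*I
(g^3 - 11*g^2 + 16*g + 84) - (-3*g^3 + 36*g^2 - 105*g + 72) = 4*g^3 - 47*g^2 + 121*g + 12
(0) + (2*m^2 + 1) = 2*m^2 + 1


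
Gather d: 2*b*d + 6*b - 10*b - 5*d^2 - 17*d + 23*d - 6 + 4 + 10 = -4*b - 5*d^2 + d*(2*b + 6) + 8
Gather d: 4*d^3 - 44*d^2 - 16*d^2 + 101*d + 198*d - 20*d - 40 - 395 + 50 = 4*d^3 - 60*d^2 + 279*d - 385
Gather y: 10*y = 10*y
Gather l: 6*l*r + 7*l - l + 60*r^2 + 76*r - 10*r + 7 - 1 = l*(6*r + 6) + 60*r^2 + 66*r + 6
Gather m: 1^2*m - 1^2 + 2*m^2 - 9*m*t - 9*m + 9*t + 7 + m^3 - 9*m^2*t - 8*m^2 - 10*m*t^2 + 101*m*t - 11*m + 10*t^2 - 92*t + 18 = m^3 + m^2*(-9*t - 6) + m*(-10*t^2 + 92*t - 19) + 10*t^2 - 83*t + 24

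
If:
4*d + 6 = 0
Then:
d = -3/2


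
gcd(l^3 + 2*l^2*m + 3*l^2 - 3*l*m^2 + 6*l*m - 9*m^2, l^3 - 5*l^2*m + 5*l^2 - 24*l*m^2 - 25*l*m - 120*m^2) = l + 3*m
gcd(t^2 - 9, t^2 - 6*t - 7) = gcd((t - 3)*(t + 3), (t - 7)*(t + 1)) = 1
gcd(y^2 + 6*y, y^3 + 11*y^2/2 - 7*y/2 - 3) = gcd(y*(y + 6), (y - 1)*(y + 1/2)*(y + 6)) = y + 6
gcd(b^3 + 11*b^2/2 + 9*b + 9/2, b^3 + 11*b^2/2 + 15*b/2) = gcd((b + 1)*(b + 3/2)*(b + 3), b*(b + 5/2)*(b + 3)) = b + 3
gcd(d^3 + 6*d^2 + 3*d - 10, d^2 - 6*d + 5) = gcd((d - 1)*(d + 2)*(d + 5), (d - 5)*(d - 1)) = d - 1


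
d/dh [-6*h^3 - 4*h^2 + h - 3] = -18*h^2 - 8*h + 1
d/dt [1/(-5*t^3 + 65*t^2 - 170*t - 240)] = (3*t^2 - 26*t + 34)/(5*(t^3 - 13*t^2 + 34*t + 48)^2)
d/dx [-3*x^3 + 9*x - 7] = 9 - 9*x^2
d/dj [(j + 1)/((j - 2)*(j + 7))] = (-j^2 - 2*j - 19)/(j^4 + 10*j^3 - 3*j^2 - 140*j + 196)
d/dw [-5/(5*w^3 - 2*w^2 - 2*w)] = 5*(15*w^2 - 4*w - 2)/(w^2*(-5*w^2 + 2*w + 2)^2)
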